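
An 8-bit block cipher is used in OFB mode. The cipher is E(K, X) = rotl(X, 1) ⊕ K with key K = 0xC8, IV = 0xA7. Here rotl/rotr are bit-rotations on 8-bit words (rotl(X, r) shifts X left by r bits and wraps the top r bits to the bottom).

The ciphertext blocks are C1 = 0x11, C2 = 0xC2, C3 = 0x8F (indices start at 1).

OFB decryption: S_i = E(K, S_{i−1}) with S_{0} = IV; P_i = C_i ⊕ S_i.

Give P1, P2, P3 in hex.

P1: S = E(K, 0xA7) = 0x87; 0x11 ⊕ 0x87 = 0x96.
P2: S = E(K, 0x87) = 0xC7; 0xC2 ⊕ 0xC7 = 0x05.
P3: S = E(K, 0xC7) = 0x47; 0x8F ⊕ 0x47 = 0xC8.

P1 = 0x96, P2 = 0x05, P3 = 0xC8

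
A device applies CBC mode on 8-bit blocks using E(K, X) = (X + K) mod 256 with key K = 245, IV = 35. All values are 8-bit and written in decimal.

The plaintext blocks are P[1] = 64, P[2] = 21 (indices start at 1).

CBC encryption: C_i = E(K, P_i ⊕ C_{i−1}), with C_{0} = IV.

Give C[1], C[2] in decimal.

C[1] = 88, C[2] = 66

C[1]: P[1] ⊕ 35 = 99; E(K, 99) = 88.
C[2]: P[2] ⊕ 88 = 77; E(K, 77) = 66.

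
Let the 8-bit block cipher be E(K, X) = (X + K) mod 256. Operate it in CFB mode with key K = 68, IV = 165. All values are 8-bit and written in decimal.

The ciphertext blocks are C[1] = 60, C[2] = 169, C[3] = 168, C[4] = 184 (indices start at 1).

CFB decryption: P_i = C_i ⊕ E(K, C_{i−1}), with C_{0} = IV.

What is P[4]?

P[4] = 84

P[4]: E(K, 168) = 236; 184 ⊕ 236 = 84.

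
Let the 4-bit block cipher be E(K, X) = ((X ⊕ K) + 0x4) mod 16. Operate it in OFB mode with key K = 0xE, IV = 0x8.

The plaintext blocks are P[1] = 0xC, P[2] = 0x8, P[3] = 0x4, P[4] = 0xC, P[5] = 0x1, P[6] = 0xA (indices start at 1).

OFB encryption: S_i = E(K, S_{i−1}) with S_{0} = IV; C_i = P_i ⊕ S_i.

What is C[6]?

C[1]: S = E(K, 0x8) = 0xA; 0xC ⊕ 0xA = 0x6.
C[2]: S = E(K, 0xA) = 0x8; 0x8 ⊕ 0x8 = 0x0.
C[3]: S = E(K, 0x8) = 0xA; 0x4 ⊕ 0xA = 0xE.
C[4]: S = E(K, 0xA) = 0x8; 0xC ⊕ 0x8 = 0x4.
C[5]: S = E(K, 0x8) = 0xA; 0x1 ⊕ 0xA = 0xB.
C[6]: S = E(K, 0xA) = 0x8; 0xA ⊕ 0x8 = 0x2.

C[6] = 0x2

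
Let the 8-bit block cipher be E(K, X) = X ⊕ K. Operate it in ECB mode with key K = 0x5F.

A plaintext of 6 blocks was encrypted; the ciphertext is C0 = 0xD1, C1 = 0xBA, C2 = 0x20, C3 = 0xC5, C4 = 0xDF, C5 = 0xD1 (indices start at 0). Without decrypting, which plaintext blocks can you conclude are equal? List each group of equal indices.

P0 = P5

ECB encrypts each block independently with the same key, so equal ciphertext blocks imply equal plaintext blocks.
C0 = C5 = 0xD1, so P0 = P5.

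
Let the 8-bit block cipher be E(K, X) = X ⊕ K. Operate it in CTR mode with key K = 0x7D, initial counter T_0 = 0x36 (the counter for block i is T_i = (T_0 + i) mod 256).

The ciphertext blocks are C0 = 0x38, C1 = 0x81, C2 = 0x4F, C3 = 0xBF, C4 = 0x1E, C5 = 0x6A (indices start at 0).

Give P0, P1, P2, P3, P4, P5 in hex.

CTR decryption: S_i = E(K, T_i) where T_i is the counter for block i; P_i = C_i ⊕ S_i.
P0: T = 0x36, S = E(K, T) = 0x4B; 0x38 ⊕ 0x4B = 0x73.
P1: T = 0x37, S = E(K, T) = 0x4A; 0x81 ⊕ 0x4A = 0xCB.
P2: T = 0x38, S = E(K, T) = 0x45; 0x4F ⊕ 0x45 = 0x0A.
P3: T = 0x39, S = E(K, T) = 0x44; 0xBF ⊕ 0x44 = 0xFB.
P4: T = 0x3A, S = E(K, T) = 0x47; 0x1E ⊕ 0x47 = 0x59.
P5: T = 0x3B, S = E(K, T) = 0x46; 0x6A ⊕ 0x46 = 0x2C.

P0 = 0x73, P1 = 0xCB, P2 = 0x0A, P3 = 0xFB, P4 = 0x59, P5 = 0x2C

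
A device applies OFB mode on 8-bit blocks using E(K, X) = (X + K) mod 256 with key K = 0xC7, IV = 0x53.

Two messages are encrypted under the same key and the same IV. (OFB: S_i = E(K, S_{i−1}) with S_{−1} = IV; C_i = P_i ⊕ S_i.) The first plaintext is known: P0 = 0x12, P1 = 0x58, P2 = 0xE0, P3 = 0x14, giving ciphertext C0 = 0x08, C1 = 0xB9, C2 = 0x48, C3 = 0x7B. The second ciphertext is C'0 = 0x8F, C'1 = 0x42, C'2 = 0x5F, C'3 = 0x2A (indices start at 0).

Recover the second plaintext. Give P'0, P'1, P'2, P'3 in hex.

In OFB with a reused IV, both messages share the same keystream S_i, so C_i ⊕ C'_i = P_i ⊕ P'_i and thus P'_i = P_i ⊕ C_i ⊕ C'_i.
P'0: 0x12 ⊕ 0x08 ⊕ 0x8F = 0x95.
P'1: 0x58 ⊕ 0xB9 ⊕ 0x42 = 0xA3.
P'2: 0xE0 ⊕ 0x48 ⊕ 0x5F = 0xF7.
P'3: 0x14 ⊕ 0x7B ⊕ 0x2A = 0x45.

P'0 = 0x95, P'1 = 0xA3, P'2 = 0xF7, P'3 = 0x45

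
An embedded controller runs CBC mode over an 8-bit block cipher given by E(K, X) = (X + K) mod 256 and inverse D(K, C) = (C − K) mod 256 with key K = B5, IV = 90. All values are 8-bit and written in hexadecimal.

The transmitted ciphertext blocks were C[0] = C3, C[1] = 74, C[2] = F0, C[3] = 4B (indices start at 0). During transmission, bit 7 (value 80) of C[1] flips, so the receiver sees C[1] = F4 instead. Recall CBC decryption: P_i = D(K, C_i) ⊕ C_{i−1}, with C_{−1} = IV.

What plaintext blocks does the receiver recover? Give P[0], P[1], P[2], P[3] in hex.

P[0] = 9E, P[1] = FC, P[2] = CF, P[3] = 66

Only C[1] changed, to F4. In CBC, a change in C_i garbles P_i and flips the same bit in P_{i+1}. Decrypting the received ciphertext:
P[0]: D(K, C3) = 0E; 0E ⊕ 90 = 9E.
P[1]: D(K, F4) = 3F; 3F ⊕ C3 = FC.
P[2]: D(K, F0) = 3B; 3B ⊕ F4 = CF.
P[3]: D(K, 4B) = 96; 96 ⊕ F0 = 66.
Blocks that differ from the original plaintext: P[1], P[2].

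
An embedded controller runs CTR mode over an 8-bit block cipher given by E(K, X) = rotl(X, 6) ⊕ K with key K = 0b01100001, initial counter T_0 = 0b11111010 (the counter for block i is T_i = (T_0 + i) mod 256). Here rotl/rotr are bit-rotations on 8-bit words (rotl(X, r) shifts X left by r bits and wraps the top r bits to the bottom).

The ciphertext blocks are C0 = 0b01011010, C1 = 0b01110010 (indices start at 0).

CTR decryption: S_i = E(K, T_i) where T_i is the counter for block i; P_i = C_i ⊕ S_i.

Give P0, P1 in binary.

P0: T = 0b11111010, S = E(K, T) = 0b11011111; 0b01011010 ⊕ 0b11011111 = 0b10000101.
P1: T = 0b11111011, S = E(K, T) = 0b10011111; 0b01110010 ⊕ 0b10011111 = 0b11101101.

P0 = 0b10000101, P1 = 0b11101101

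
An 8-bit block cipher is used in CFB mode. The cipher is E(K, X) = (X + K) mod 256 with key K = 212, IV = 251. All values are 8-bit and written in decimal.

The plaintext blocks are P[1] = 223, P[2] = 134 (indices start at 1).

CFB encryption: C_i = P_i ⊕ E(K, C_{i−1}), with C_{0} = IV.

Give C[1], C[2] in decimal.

C[1]: E(K, 251) = 207; 223 ⊕ 207 = 16.
C[2]: E(K, 16) = 228; 134 ⊕ 228 = 98.

C[1] = 16, C[2] = 98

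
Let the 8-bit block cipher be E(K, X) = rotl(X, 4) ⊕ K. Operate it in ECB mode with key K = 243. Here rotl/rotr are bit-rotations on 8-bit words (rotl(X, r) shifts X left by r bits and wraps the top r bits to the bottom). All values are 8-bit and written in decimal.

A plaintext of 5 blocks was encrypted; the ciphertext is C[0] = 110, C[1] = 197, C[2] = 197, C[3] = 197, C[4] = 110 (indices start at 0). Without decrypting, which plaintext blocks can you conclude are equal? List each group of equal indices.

P[0] = P[4]; P[1] = P[2] = P[3]

ECB encrypts each block independently with the same key, so equal ciphertext blocks imply equal plaintext blocks.
C[0] = C[4] = 110, so P[0] = P[4].
C[1] = C[2] = C[3] = 197, so P[1] = P[2] = P[3].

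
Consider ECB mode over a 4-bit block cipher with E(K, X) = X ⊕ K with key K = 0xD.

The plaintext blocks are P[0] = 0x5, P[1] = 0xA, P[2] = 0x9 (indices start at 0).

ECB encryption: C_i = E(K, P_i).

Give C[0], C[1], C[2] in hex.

C[0]: E(K, 0x5) = 0x8.
C[1]: E(K, 0xA) = 0x7.
C[2]: E(K, 0x9) = 0x4.

C[0] = 0x8, C[1] = 0x7, C[2] = 0x4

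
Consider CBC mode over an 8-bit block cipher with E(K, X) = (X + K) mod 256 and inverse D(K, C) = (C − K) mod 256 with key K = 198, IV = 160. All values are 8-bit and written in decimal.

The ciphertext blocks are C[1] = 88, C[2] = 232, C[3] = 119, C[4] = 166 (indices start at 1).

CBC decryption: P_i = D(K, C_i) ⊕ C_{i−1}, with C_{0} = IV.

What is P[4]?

P[4] = 151

P[4]: D(K, 166) = 224; 224 ⊕ 119 = 151.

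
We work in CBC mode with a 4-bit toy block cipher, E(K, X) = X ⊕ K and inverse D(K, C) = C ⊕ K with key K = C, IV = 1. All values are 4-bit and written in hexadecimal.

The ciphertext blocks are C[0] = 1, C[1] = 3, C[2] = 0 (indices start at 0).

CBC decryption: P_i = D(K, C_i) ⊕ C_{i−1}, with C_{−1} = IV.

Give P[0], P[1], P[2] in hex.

P[0]: D(K, 1) = D; D ⊕ 1 = C.
P[1]: D(K, 3) = F; F ⊕ 1 = E.
P[2]: D(K, 0) = C; C ⊕ 3 = F.

P[0] = C, P[1] = E, P[2] = F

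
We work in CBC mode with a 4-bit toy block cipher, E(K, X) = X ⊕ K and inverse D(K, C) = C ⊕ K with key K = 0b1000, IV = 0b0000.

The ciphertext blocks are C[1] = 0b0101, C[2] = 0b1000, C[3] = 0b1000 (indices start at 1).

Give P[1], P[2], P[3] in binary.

P[1] = 0b1101, P[2] = 0b0101, P[3] = 0b1000

CBC decryption: P_i = D(K, C_i) ⊕ C_{i−1}, with C_{0} = IV.
P[1]: D(K, 0b0101) = 0b1101; 0b1101 ⊕ 0b0000 = 0b1101.
P[2]: D(K, 0b1000) = 0b0000; 0b0000 ⊕ 0b0101 = 0b0101.
P[3]: D(K, 0b1000) = 0b0000; 0b0000 ⊕ 0b1000 = 0b1000.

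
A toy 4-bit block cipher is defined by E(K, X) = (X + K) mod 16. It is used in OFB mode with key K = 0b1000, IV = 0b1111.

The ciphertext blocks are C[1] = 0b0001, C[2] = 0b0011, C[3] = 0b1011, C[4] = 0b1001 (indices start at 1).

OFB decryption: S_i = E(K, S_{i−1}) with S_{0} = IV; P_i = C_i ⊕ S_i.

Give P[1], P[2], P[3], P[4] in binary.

P[1]: S = E(K, 0b1111) = 0b0111; 0b0001 ⊕ 0b0111 = 0b0110.
P[2]: S = E(K, 0b0111) = 0b1111; 0b0011 ⊕ 0b1111 = 0b1100.
P[3]: S = E(K, 0b1111) = 0b0111; 0b1011 ⊕ 0b0111 = 0b1100.
P[4]: S = E(K, 0b0111) = 0b1111; 0b1001 ⊕ 0b1111 = 0b0110.

P[1] = 0b0110, P[2] = 0b1100, P[3] = 0b1100, P[4] = 0b0110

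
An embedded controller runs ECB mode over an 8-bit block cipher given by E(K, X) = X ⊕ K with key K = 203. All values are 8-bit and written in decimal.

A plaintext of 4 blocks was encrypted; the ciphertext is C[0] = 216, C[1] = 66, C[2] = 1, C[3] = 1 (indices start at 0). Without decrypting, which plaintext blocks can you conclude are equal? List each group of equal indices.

P[2] = P[3]

ECB encrypts each block independently with the same key, so equal ciphertext blocks imply equal plaintext blocks.
C[2] = C[3] = 1, so P[2] = P[3].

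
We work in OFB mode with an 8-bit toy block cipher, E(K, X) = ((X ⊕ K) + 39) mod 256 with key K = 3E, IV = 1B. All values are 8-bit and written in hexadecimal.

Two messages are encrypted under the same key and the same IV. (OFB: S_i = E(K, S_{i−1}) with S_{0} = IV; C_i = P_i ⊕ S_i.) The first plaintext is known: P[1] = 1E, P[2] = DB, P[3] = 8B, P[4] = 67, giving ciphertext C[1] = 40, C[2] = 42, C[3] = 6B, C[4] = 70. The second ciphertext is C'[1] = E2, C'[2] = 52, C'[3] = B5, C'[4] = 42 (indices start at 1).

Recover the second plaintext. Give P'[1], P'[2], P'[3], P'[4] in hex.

In OFB with a reused IV, both messages share the same keystream S_i, so C_i ⊕ C'_i = P_i ⊕ P'_i and thus P'_i = P_i ⊕ C_i ⊕ C'_i.
P'[1]: 1E ⊕ 40 ⊕ E2 = BC.
P'[2]: DB ⊕ 42 ⊕ 52 = CB.
P'[3]: 8B ⊕ 6B ⊕ B5 = 55.
P'[4]: 67 ⊕ 70 ⊕ 42 = 55.

P'[1] = BC, P'[2] = CB, P'[3] = 55, P'[4] = 55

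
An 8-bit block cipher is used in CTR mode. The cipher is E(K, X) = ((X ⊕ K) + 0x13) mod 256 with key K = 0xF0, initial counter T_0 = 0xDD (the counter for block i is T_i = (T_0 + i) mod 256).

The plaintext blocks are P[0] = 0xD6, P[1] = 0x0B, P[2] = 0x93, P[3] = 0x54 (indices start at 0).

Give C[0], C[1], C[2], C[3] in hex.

CTR encryption: S_i = E(K, T_i) where T_i is the counter for block i; C_i = P_i ⊕ S_i.
C[0]: T = 0xDD, S = E(K, T) = 0x40; 0xD6 ⊕ 0x40 = 0x96.
C[1]: T = 0xDE, S = E(K, T) = 0x41; 0x0B ⊕ 0x41 = 0x4A.
C[2]: T = 0xDF, S = E(K, T) = 0x42; 0x93 ⊕ 0x42 = 0xD1.
C[3]: T = 0xE0, S = E(K, T) = 0x23; 0x54 ⊕ 0x23 = 0x77.

C[0] = 0x96, C[1] = 0x4A, C[2] = 0xD1, C[3] = 0x77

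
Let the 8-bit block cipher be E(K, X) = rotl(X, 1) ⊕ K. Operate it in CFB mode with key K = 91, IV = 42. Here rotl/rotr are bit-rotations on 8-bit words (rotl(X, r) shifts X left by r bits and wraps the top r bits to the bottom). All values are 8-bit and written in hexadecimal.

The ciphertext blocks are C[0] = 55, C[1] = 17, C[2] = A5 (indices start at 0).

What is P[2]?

CFB decryption: P_i = C_i ⊕ E(K, C_{i−1}), with C_{−1} = IV.
P[2]: E(K, 17) = BF; A5 ⊕ BF = 1A.

P[2] = 1A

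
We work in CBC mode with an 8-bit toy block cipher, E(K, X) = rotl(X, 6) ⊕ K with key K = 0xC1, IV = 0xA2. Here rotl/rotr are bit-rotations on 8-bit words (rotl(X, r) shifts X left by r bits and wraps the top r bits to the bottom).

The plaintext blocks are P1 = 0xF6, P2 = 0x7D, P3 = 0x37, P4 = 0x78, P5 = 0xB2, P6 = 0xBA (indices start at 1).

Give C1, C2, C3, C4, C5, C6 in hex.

CBC encryption: C_i = E(K, P_i ⊕ C_{i−1}), with C_{0} = IV.
C1: P1 ⊕ 0xA2 = 0x54; E(K, 0x54) = 0xD4.
C2: P2 ⊕ 0xD4 = 0xA9; E(K, 0xA9) = 0xAB.
C3: P3 ⊕ 0xAB = 0x9C; E(K, 0x9C) = 0xE6.
C4: P4 ⊕ 0xE6 = 0x9E; E(K, 0x9E) = 0x66.
C5: P5 ⊕ 0x66 = 0xD4; E(K, 0xD4) = 0xF4.
C6: P6 ⊕ 0xF4 = 0x4E; E(K, 0x4E) = 0x52.

C1 = 0xD4, C2 = 0xAB, C3 = 0xE6, C4 = 0x66, C5 = 0xF4, C6 = 0x52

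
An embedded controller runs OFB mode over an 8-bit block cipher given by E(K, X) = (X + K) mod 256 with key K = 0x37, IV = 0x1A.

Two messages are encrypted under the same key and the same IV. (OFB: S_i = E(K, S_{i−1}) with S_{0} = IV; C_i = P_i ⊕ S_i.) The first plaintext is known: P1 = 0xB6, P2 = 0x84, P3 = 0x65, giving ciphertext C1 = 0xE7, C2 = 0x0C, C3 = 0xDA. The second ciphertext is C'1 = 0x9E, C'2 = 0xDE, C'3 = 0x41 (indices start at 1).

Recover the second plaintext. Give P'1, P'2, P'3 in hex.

P'1 = 0xCF, P'2 = 0x56, P'3 = 0xFE

In OFB with a reused IV, both messages share the same keystream S_i, so C_i ⊕ C'_i = P_i ⊕ P'_i and thus P'_i = P_i ⊕ C_i ⊕ C'_i.
P'1: 0xB6 ⊕ 0xE7 ⊕ 0x9E = 0xCF.
P'2: 0x84 ⊕ 0x0C ⊕ 0xDE = 0x56.
P'3: 0x65 ⊕ 0xDA ⊕ 0x41 = 0xFE.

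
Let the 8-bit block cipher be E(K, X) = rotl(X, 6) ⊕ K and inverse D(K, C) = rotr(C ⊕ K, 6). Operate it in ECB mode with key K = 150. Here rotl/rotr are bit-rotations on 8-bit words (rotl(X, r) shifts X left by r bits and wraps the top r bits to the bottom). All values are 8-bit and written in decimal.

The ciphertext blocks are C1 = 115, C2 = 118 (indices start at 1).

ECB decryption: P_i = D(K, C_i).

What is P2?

P2 = 131

P2: D(K, 118) = 131.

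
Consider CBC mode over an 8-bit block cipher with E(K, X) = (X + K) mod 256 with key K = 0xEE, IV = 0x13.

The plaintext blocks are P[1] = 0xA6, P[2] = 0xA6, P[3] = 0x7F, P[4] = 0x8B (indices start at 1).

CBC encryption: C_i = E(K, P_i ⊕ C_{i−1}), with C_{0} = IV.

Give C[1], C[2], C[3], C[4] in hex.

C[1]: P[1] ⊕ 0x13 = 0xB5; E(K, 0xB5) = 0xA3.
C[2]: P[2] ⊕ 0xA3 = 0x05; E(K, 0x05) = 0xF3.
C[3]: P[3] ⊕ 0xF3 = 0x8C; E(K, 0x8C) = 0x7A.
C[4]: P[4] ⊕ 0x7A = 0xF1; E(K, 0xF1) = 0xDF.

C[1] = 0xA3, C[2] = 0xF3, C[3] = 0x7A, C[4] = 0xDF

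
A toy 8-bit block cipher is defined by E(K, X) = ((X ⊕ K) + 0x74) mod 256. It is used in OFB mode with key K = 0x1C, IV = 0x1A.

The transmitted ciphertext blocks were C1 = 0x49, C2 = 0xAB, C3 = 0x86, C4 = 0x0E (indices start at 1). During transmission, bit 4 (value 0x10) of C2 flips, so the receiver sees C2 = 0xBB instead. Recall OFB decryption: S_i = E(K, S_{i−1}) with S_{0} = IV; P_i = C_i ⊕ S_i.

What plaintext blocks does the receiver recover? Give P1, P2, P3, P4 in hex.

P1 = 0x33, P2 = 0x61, P3 = 0xBC, P4 = 0x94

Only C2 changed, to 0xBB. In OFB, a change in C_i flips the same bit in P_i only; the keystream is unaffected. Decrypting the received ciphertext:
P1: S = E(K, 0x1A) = 0x7A; 0x49 ⊕ 0x7A = 0x33.
P2: S = E(K, 0x7A) = 0xDA; 0xBB ⊕ 0xDA = 0x61.
P3: S = E(K, 0xDA) = 0x3A; 0x86 ⊕ 0x3A = 0xBC.
P4: S = E(K, 0x3A) = 0x9A; 0x0E ⊕ 0x9A = 0x94.
Blocks that differ from the original plaintext: P2.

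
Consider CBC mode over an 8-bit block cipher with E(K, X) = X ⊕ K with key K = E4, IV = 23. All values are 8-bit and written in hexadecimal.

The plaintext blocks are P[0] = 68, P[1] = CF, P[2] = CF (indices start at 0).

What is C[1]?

C[1] = 84

CBC encryption: C_i = E(K, P_i ⊕ C_{i−1}), with C_{−1} = IV.
C[0]: P[0] ⊕ 23 = 4B; E(K, 4B) = AF.
C[1]: P[1] ⊕ AF = 60; E(K, 60) = 84.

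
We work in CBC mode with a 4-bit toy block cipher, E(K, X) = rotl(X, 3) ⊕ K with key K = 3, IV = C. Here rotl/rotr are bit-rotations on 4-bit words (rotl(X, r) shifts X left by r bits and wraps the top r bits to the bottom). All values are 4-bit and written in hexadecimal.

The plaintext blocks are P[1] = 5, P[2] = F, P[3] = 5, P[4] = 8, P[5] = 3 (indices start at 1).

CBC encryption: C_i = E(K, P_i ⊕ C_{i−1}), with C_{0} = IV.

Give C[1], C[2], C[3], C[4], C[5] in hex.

C[1] = F, C[2] = 3, C[3] = 0, C[4] = 7, C[5] = 1

C[1]: P[1] ⊕ C = 9; E(K, 9) = F.
C[2]: P[2] ⊕ F = 0; E(K, 0) = 3.
C[3]: P[3] ⊕ 3 = 6; E(K, 6) = 0.
C[4]: P[4] ⊕ 0 = 8; E(K, 8) = 7.
C[5]: P[5] ⊕ 7 = 4; E(K, 4) = 1.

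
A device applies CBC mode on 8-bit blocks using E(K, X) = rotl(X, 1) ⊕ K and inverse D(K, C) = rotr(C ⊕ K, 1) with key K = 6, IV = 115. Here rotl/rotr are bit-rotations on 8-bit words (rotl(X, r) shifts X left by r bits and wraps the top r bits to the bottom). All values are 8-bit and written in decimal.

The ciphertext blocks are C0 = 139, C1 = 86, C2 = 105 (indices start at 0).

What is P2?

CBC decryption: P_i = D(K, C_i) ⊕ C_{i−1}, with C_{−1} = IV.
P2: D(K, 105) = 183; 183 ⊕ 86 = 225.

P2 = 225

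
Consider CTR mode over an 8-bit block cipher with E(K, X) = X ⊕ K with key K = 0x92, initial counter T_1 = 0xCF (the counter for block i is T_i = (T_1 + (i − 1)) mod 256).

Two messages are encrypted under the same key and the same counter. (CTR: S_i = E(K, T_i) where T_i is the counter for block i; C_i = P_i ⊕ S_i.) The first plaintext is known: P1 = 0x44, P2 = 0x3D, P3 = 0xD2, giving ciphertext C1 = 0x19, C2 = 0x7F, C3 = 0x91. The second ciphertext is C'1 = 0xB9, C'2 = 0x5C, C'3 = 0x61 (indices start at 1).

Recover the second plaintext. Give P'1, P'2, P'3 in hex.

P'1 = 0xE4, P'2 = 0x1E, P'3 = 0x22

In CTR with a reused counter, both messages share the same keystream S_i, so C_i ⊕ C'_i = P_i ⊕ P'_i and thus P'_i = P_i ⊕ C_i ⊕ C'_i.
P'1: 0x44 ⊕ 0x19 ⊕ 0xB9 = 0xE4.
P'2: 0x3D ⊕ 0x7F ⊕ 0x5C = 0x1E.
P'3: 0xD2 ⊕ 0x91 ⊕ 0x61 = 0x22.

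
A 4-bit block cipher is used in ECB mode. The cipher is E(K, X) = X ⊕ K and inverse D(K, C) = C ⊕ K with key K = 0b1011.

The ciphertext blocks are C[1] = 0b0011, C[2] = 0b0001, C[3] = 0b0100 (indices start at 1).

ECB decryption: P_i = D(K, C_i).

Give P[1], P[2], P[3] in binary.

P[1] = 0b1000, P[2] = 0b1010, P[3] = 0b1111

P[1]: D(K, 0b0011) = 0b1000.
P[2]: D(K, 0b0001) = 0b1010.
P[3]: D(K, 0b0100) = 0b1111.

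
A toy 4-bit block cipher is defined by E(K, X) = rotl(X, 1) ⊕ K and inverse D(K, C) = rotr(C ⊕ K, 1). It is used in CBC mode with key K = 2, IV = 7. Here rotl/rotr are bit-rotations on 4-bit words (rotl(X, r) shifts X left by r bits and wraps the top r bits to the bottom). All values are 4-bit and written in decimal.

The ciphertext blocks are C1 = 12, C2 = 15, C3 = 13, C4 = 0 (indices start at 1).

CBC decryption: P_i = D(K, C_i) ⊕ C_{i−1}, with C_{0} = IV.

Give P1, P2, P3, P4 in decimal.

P1: D(K, 12) = 7; 7 ⊕ 7 = 0.
P2: D(K, 15) = 14; 14 ⊕ 12 = 2.
P3: D(K, 13) = 15; 15 ⊕ 15 = 0.
P4: D(K, 0) = 1; 1 ⊕ 13 = 12.

P1 = 0, P2 = 2, P3 = 0, P4 = 12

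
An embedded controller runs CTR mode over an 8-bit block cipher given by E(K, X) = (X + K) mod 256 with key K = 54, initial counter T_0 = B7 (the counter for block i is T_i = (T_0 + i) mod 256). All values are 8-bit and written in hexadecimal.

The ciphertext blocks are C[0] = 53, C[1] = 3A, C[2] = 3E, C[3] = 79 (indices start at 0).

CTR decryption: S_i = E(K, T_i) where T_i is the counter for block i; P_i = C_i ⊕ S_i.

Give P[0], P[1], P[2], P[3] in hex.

P[0]: T = B7, S = E(K, T) = 0B; 53 ⊕ 0B = 58.
P[1]: T = B8, S = E(K, T) = 0C; 3A ⊕ 0C = 36.
P[2]: T = B9, S = E(K, T) = 0D; 3E ⊕ 0D = 33.
P[3]: T = BA, S = E(K, T) = 0E; 79 ⊕ 0E = 77.

P[0] = 58, P[1] = 36, P[2] = 33, P[3] = 77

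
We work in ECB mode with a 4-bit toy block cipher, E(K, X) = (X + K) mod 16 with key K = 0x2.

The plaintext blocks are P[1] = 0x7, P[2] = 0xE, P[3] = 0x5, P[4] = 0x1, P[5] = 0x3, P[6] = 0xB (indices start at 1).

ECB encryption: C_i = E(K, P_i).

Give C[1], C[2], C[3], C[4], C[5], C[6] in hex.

C[1] = 0x9, C[2] = 0x0, C[3] = 0x7, C[4] = 0x3, C[5] = 0x5, C[6] = 0xD

C[1]: E(K, 0x7) = 0x9.
C[2]: E(K, 0xE) = 0x0.
C[3]: E(K, 0x5) = 0x7.
C[4]: E(K, 0x1) = 0x3.
C[5]: E(K, 0x3) = 0x5.
C[6]: E(K, 0xB) = 0xD.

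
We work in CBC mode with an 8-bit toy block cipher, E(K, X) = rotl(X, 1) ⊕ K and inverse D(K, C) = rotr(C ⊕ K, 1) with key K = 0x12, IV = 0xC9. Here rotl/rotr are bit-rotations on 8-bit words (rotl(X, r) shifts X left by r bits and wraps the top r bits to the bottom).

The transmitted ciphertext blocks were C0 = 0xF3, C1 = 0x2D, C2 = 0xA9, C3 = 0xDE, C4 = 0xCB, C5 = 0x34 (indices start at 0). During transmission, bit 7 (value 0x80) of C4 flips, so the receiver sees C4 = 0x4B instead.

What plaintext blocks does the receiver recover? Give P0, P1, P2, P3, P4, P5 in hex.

P0 = 0x39, P1 = 0x6C, P2 = 0xF0, P3 = 0xCF, P4 = 0x72, P5 = 0x58

CBC decryption: P_i = D(K, C_i) ⊕ C_{i−1}, with C_{−1} = IV.
Only C4 changed, to 0x4B. In CBC, a change in C_i garbles P_i and flips the same bit in P_{i+1}. Decrypting the received ciphertext:
P0: D(K, 0xF3) = 0xF0; 0xF0 ⊕ 0xC9 = 0x39.
P1: D(K, 0x2D) = 0x9F; 0x9F ⊕ 0xF3 = 0x6C.
P2: D(K, 0xA9) = 0xDD; 0xDD ⊕ 0x2D = 0xF0.
P3: D(K, 0xDE) = 0x66; 0x66 ⊕ 0xA9 = 0xCF.
P4: D(K, 0x4B) = 0xAC; 0xAC ⊕ 0xDE = 0x72.
P5: D(K, 0x34) = 0x13; 0x13 ⊕ 0x4B = 0x58.
Blocks that differ from the original plaintext: P4, P5.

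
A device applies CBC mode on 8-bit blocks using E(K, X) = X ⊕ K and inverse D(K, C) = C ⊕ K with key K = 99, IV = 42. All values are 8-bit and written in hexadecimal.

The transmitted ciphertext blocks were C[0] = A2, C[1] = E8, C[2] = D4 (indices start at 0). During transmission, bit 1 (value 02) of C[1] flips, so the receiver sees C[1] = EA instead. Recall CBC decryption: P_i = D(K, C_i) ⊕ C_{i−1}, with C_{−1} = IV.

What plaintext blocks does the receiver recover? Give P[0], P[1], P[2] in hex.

P[0] = 79, P[1] = D1, P[2] = A7

Only C[1] changed, to EA. In CBC, a change in C_i garbles P_i and flips the same bit in P_{i+1}. Decrypting the received ciphertext:
P[0]: D(K, A2) = 3B; 3B ⊕ 42 = 79.
P[1]: D(K, EA) = 73; 73 ⊕ A2 = D1.
P[2]: D(K, D4) = 4D; 4D ⊕ EA = A7.
Blocks that differ from the original plaintext: P[1], P[2].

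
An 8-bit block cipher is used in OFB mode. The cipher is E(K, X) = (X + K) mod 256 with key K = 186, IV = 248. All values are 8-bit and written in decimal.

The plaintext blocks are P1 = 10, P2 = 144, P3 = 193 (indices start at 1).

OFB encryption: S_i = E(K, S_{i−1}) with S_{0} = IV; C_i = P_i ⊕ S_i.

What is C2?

C2 = 252

C1: S = E(K, 248) = 178; 10 ⊕ 178 = 184.
C2: S = E(K, 178) = 108; 144 ⊕ 108 = 252.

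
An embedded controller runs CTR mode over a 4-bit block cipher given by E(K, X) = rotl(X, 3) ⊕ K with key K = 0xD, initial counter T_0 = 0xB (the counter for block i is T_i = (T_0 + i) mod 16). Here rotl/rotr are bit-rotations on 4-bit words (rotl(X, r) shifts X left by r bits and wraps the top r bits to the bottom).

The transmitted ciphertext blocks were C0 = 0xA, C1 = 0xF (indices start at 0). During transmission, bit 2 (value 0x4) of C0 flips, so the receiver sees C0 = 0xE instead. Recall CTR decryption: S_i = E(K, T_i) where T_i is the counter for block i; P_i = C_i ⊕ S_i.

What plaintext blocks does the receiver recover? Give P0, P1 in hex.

P0 = 0xE, P1 = 0x4

Only C0 changed, to 0xE. In CTR, a change in C_i flips the same bit in P_i only; the keystream is unaffected. Decrypting the received ciphertext:
P0: T = 0xB, S = E(K, T) = 0x0; 0xE ⊕ 0x0 = 0xE.
P1: T = 0xC, S = E(K, T) = 0xB; 0xF ⊕ 0xB = 0x4.
Blocks that differ from the original plaintext: P0.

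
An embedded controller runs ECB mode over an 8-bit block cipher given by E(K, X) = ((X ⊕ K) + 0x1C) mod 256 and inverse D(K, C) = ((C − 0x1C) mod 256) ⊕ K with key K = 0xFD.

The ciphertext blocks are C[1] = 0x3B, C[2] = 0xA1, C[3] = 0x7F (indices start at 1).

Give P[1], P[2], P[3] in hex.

P[1] = 0xE2, P[2] = 0x78, P[3] = 0x9E

ECB decryption: P_i = D(K, C_i).
P[1]: D(K, 0x3B) = 0xE2.
P[2]: D(K, 0xA1) = 0x78.
P[3]: D(K, 0x7F) = 0x9E.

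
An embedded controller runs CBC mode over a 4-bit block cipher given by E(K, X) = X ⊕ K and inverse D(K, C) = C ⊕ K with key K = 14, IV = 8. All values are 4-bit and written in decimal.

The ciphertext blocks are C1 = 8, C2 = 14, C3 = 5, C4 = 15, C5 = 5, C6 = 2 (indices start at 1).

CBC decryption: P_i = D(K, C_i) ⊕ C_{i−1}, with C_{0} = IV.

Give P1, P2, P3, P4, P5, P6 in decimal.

P1: D(K, 8) = 6; 6 ⊕ 8 = 14.
P2: D(K, 14) = 0; 0 ⊕ 8 = 8.
P3: D(K, 5) = 11; 11 ⊕ 14 = 5.
P4: D(K, 15) = 1; 1 ⊕ 5 = 4.
P5: D(K, 5) = 11; 11 ⊕ 15 = 4.
P6: D(K, 2) = 12; 12 ⊕ 5 = 9.

P1 = 14, P2 = 8, P3 = 5, P4 = 4, P5 = 4, P6 = 9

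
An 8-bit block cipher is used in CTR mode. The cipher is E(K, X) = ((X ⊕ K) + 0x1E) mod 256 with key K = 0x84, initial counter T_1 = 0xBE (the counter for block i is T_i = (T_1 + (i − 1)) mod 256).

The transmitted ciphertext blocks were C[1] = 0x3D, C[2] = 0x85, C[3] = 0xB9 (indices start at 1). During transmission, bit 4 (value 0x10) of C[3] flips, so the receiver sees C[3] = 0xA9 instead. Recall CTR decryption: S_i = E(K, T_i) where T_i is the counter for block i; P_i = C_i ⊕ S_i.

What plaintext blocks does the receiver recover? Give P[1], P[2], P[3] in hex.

P[1] = 0x65, P[2] = 0xDC, P[3] = 0xCB

Only C[3] changed, to 0xA9. In CTR, a change in C_i flips the same bit in P_i only; the keystream is unaffected. Decrypting the received ciphertext:
P[1]: T = 0xBE, S = E(K, T) = 0x58; 0x3D ⊕ 0x58 = 0x65.
P[2]: T = 0xBF, S = E(K, T) = 0x59; 0x85 ⊕ 0x59 = 0xDC.
P[3]: T = 0xC0, S = E(K, T) = 0x62; 0xA9 ⊕ 0x62 = 0xCB.
Blocks that differ from the original plaintext: P[3].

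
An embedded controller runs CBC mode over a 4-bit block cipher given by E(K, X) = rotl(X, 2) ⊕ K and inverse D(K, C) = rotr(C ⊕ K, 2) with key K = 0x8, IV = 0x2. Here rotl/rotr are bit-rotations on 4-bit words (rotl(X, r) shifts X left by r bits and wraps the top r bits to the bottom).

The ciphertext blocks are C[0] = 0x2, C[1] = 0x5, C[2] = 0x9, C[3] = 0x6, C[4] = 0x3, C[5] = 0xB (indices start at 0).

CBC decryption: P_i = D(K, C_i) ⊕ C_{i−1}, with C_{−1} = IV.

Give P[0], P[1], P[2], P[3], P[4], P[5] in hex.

P[0] = 0x8, P[1] = 0x5, P[2] = 0x1, P[3] = 0x2, P[4] = 0x8, P[5] = 0xF

P[0]: D(K, 0x2) = 0xA; 0xA ⊕ 0x2 = 0x8.
P[1]: D(K, 0x5) = 0x7; 0x7 ⊕ 0x2 = 0x5.
P[2]: D(K, 0x9) = 0x4; 0x4 ⊕ 0x5 = 0x1.
P[3]: D(K, 0x6) = 0xB; 0xB ⊕ 0x9 = 0x2.
P[4]: D(K, 0x3) = 0xE; 0xE ⊕ 0x6 = 0x8.
P[5]: D(K, 0xB) = 0xC; 0xC ⊕ 0x3 = 0xF.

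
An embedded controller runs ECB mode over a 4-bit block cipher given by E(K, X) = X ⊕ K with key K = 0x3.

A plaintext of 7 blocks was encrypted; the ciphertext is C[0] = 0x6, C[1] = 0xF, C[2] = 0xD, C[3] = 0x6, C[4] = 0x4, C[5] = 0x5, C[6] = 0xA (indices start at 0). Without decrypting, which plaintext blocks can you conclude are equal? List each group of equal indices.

P[0] = P[3]

ECB encrypts each block independently with the same key, so equal ciphertext blocks imply equal plaintext blocks.
C[0] = C[3] = 0x6, so P[0] = P[3].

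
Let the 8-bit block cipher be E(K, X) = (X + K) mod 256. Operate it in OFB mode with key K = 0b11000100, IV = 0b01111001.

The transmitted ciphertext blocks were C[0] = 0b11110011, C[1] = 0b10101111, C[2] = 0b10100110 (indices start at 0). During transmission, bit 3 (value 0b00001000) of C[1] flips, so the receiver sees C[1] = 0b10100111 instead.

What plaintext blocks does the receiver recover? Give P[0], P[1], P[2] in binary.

OFB decryption: S_i = E(K, S_{i−1}) with S_{−1} = IV; P_i = C_i ⊕ S_i.
Only C[1] changed, to 0b10100111. In OFB, a change in C_i flips the same bit in P_i only; the keystream is unaffected. Decrypting the received ciphertext:
P[0]: S = E(K, 0b01111001) = 0b00111101; 0b11110011 ⊕ 0b00111101 = 0b11001110.
P[1]: S = E(K, 0b00111101) = 0b00000001; 0b10100111 ⊕ 0b00000001 = 0b10100110.
P[2]: S = E(K, 0b00000001) = 0b11000101; 0b10100110 ⊕ 0b11000101 = 0b01100011.
Blocks that differ from the original plaintext: P[1].

P[0] = 0b11001110, P[1] = 0b10100110, P[2] = 0b01100011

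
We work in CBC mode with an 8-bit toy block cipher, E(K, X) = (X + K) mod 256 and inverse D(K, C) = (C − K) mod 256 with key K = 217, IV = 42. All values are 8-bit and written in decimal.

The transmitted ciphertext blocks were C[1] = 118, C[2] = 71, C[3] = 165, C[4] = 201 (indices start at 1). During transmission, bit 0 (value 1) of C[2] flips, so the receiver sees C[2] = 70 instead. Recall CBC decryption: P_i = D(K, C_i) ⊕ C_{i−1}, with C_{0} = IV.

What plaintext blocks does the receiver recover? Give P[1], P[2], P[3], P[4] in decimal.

P[1] = 183, P[2] = 27, P[3] = 138, P[4] = 85

Only C[2] changed, to 70. In CBC, a change in C_i garbles P_i and flips the same bit in P_{i+1}. Decrypting the received ciphertext:
P[1]: D(K, 118) = 157; 157 ⊕ 42 = 183.
P[2]: D(K, 70) = 109; 109 ⊕ 118 = 27.
P[3]: D(K, 165) = 204; 204 ⊕ 70 = 138.
P[4]: D(K, 201) = 240; 240 ⊕ 165 = 85.
Blocks that differ from the original plaintext: P[2], P[3].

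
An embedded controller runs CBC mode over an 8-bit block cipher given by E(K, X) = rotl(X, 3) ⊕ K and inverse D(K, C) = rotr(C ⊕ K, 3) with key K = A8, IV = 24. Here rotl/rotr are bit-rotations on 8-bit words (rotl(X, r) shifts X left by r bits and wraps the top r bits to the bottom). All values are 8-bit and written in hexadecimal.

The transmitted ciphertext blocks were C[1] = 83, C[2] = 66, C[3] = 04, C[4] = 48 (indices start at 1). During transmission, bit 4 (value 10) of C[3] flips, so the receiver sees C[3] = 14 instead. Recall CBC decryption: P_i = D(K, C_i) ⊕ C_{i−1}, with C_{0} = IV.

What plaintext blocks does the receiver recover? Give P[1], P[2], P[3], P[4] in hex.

P[1] = 41, P[2] = 5A, P[3] = F1, P[4] = 08

Only C[3] changed, to 14. In CBC, a change in C_i garbles P_i and flips the same bit in P_{i+1}. Decrypting the received ciphertext:
P[1]: D(K, 83) = 65; 65 ⊕ 24 = 41.
P[2]: D(K, 66) = D9; D9 ⊕ 83 = 5A.
P[3]: D(K, 14) = 97; 97 ⊕ 66 = F1.
P[4]: D(K, 48) = 1C; 1C ⊕ 14 = 08.
Blocks that differ from the original plaintext: P[3], P[4].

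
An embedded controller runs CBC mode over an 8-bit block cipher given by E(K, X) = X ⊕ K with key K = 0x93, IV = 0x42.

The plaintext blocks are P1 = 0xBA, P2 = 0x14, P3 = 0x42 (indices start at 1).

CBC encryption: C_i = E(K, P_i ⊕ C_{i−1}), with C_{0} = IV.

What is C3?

C1: P1 ⊕ 0x42 = 0xF8; E(K, 0xF8) = 0x6B.
C2: P2 ⊕ 0x6B = 0x7F; E(K, 0x7F) = 0xEC.
C3: P3 ⊕ 0xEC = 0xAE; E(K, 0xAE) = 0x3D.

C3 = 0x3D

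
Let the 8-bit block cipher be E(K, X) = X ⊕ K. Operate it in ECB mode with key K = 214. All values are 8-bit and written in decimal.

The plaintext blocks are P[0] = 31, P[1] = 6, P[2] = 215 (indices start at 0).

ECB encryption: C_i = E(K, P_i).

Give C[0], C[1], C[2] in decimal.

C[0]: E(K, 31) = 201.
C[1]: E(K, 6) = 208.
C[2]: E(K, 215) = 1.

C[0] = 201, C[1] = 208, C[2] = 1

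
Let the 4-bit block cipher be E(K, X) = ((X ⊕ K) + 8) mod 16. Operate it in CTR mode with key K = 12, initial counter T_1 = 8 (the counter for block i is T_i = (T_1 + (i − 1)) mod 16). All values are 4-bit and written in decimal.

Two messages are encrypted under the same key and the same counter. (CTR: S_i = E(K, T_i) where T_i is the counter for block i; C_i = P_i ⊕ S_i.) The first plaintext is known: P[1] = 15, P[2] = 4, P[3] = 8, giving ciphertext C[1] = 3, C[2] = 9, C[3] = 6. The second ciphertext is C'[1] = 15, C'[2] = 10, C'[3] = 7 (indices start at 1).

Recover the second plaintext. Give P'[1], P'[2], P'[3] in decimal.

P'[1] = 3, P'[2] = 7, P'[3] = 9

In CTR with a reused counter, both messages share the same keystream S_i, so C_i ⊕ C'_i = P_i ⊕ P'_i and thus P'_i = P_i ⊕ C_i ⊕ C'_i.
P'[1]: 15 ⊕ 3 ⊕ 15 = 3.
P'[2]: 4 ⊕ 9 ⊕ 10 = 7.
P'[3]: 8 ⊕ 6 ⊕ 7 = 9.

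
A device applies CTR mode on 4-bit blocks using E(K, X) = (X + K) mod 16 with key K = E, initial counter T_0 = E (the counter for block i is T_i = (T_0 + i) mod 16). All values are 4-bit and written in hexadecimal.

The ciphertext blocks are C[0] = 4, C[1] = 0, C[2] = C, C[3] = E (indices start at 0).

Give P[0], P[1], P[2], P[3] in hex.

P[0] = 8, P[1] = D, P[2] = 2, P[3] = 1

CTR decryption: S_i = E(K, T_i) where T_i is the counter for block i; P_i = C_i ⊕ S_i.
P[0]: T = E, S = E(K, T) = C; 4 ⊕ C = 8.
P[1]: T = F, S = E(K, T) = D; 0 ⊕ D = D.
P[2]: T = 0, S = E(K, T) = E; C ⊕ E = 2.
P[3]: T = 1, S = E(K, T) = F; E ⊕ F = 1.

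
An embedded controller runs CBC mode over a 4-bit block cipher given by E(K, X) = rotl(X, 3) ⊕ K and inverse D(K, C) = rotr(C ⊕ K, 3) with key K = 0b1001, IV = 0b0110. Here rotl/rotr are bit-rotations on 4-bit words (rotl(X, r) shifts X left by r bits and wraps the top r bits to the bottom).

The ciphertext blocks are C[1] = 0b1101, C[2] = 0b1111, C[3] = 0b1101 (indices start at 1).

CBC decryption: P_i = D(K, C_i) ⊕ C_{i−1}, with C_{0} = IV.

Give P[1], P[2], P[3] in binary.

P[1]: D(K, 0b1101) = 0b1000; 0b1000 ⊕ 0b0110 = 0b1110.
P[2]: D(K, 0b1111) = 0b1100; 0b1100 ⊕ 0b1101 = 0b0001.
P[3]: D(K, 0b1101) = 0b1000; 0b1000 ⊕ 0b1111 = 0b0111.

P[1] = 0b1110, P[2] = 0b0001, P[3] = 0b0111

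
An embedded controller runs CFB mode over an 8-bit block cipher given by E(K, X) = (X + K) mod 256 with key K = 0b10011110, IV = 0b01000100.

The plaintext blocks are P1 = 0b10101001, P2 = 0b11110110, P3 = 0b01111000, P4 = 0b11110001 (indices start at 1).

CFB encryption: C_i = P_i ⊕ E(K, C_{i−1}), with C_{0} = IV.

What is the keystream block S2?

C1: E(K, 0b01000100) = 0b11100010; 0b10101001 ⊕ 0b11100010 = 0b01001011.
C2: E(K, 0b01001011) = 0b11101001; 0b11110110 ⊕ 0b11101001 = 0b00011111.
So S2 = 0b11101001.

0b11101001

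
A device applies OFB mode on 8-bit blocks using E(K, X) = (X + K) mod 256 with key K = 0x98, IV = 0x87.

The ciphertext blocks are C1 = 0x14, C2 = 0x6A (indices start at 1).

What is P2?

P2 = 0xDD

OFB decryption: S_i = E(K, S_{i−1}) with S_{0} = IV; P_i = C_i ⊕ S_i.
P1: S = E(K, 0x87) = 0x1F; 0x14 ⊕ 0x1F = 0x0B.
P2: S = E(K, 0x1F) = 0xB7; 0x6A ⊕ 0xB7 = 0xDD.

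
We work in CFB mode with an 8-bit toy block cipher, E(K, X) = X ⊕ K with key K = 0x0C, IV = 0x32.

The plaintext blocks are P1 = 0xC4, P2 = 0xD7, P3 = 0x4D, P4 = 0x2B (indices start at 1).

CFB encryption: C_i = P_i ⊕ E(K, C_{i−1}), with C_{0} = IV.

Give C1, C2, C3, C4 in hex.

C1 = 0xFA, C2 = 0x21, C3 = 0x60, C4 = 0x47

C1: E(K, 0x32) = 0x3E; 0xC4 ⊕ 0x3E = 0xFA.
C2: E(K, 0xFA) = 0xF6; 0xD7 ⊕ 0xF6 = 0x21.
C3: E(K, 0x21) = 0x2D; 0x4D ⊕ 0x2D = 0x60.
C4: E(K, 0x60) = 0x6C; 0x2B ⊕ 0x6C = 0x47.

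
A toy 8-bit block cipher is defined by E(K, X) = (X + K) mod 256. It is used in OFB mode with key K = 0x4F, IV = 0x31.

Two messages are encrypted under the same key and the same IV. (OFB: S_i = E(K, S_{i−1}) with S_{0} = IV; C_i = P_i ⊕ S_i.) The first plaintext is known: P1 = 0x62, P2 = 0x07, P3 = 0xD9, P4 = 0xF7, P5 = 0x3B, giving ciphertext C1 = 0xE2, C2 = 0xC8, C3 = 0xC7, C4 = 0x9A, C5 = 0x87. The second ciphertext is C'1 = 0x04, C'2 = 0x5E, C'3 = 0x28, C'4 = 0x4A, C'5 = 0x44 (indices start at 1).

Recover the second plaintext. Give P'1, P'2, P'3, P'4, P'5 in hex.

P'1 = 0x84, P'2 = 0x91, P'3 = 0x36, P'4 = 0x27, P'5 = 0xF8

In OFB with a reused IV, both messages share the same keystream S_i, so C_i ⊕ C'_i = P_i ⊕ P'_i and thus P'_i = P_i ⊕ C_i ⊕ C'_i.
P'1: 0x62 ⊕ 0xE2 ⊕ 0x04 = 0x84.
P'2: 0x07 ⊕ 0xC8 ⊕ 0x5E = 0x91.
P'3: 0xD9 ⊕ 0xC7 ⊕ 0x28 = 0x36.
P'4: 0xF7 ⊕ 0x9A ⊕ 0x4A = 0x27.
P'5: 0x3B ⊕ 0x87 ⊕ 0x44 = 0xF8.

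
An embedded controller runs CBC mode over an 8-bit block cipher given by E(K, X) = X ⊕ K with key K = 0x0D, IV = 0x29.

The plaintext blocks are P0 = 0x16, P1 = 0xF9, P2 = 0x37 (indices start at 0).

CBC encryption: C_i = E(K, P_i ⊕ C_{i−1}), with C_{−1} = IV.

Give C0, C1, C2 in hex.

C0: P0 ⊕ 0x29 = 0x3F; E(K, 0x3F) = 0x32.
C1: P1 ⊕ 0x32 = 0xCB; E(K, 0xCB) = 0xC6.
C2: P2 ⊕ 0xC6 = 0xF1; E(K, 0xF1) = 0xFC.

C0 = 0x32, C1 = 0xC6, C2 = 0xFC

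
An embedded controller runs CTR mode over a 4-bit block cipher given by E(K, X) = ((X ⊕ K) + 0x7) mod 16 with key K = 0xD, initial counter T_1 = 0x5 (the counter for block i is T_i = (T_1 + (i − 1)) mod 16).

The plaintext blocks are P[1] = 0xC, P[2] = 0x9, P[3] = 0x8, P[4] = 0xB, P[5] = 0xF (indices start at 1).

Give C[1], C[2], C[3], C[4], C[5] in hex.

CTR encryption: S_i = E(K, T_i) where T_i is the counter for block i; C_i = P_i ⊕ S_i.
C[1]: T = 0x5, S = E(K, T) = 0xF; 0xC ⊕ 0xF = 0x3.
C[2]: T = 0x6, S = E(K, T) = 0x2; 0x9 ⊕ 0x2 = 0xB.
C[3]: T = 0x7, S = E(K, T) = 0x1; 0x8 ⊕ 0x1 = 0x9.
C[4]: T = 0x8, S = E(K, T) = 0xC; 0xB ⊕ 0xC = 0x7.
C[5]: T = 0x9, S = E(K, T) = 0xB; 0xF ⊕ 0xB = 0x4.

C[1] = 0x3, C[2] = 0xB, C[3] = 0x9, C[4] = 0x7, C[5] = 0x4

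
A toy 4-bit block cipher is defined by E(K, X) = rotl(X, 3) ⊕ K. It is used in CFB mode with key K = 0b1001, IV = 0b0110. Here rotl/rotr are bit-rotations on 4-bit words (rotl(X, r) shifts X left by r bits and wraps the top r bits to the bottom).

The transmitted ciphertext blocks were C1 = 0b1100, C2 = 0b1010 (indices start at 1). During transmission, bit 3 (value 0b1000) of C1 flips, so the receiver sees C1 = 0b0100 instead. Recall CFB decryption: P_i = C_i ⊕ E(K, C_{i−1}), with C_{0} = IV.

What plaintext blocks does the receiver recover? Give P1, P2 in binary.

P1 = 0b1110, P2 = 0b0001

Only C1 changed, to 0b0100. In CFB, a change in C_i flips the same bit in P_i and garbles P_{i+1}. Decrypting the received ciphertext:
P1: E(K, 0b0110) = 0b1010; 0b0100 ⊕ 0b1010 = 0b1110.
P2: E(K, 0b0100) = 0b1011; 0b1010 ⊕ 0b1011 = 0b0001.
Blocks that differ from the original plaintext: P1, P2.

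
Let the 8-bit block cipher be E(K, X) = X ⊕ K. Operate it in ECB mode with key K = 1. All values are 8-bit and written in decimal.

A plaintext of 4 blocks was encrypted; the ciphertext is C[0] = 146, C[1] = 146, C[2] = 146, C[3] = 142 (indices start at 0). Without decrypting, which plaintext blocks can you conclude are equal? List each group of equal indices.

ECB encrypts each block independently with the same key, so equal ciphertext blocks imply equal plaintext blocks.
C[0] = C[1] = C[2] = 146, so P[0] = P[1] = P[2].

P[0] = P[1] = P[2]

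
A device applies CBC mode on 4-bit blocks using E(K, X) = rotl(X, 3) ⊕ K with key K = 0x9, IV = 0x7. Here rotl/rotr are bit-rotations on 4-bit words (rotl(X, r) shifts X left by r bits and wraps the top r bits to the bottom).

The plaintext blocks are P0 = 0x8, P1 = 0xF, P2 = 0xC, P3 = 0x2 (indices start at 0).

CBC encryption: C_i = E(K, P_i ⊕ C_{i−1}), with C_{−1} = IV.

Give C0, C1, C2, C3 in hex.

C0 = 0x6, C1 = 0x5, C2 = 0x5, C3 = 0x2

C0: P0 ⊕ 0x7 = 0xF; E(K, 0xF) = 0x6.
C1: P1 ⊕ 0x6 = 0x9; E(K, 0x9) = 0x5.
C2: P2 ⊕ 0x5 = 0x9; E(K, 0x9) = 0x5.
C3: P3 ⊕ 0x5 = 0x7; E(K, 0x7) = 0x2.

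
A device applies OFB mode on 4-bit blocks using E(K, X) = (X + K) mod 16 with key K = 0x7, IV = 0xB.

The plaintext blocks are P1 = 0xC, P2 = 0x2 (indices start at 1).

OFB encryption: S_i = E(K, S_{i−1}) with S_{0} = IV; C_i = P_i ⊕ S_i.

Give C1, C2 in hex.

C1: S = E(K, 0xB) = 0x2; 0xC ⊕ 0x2 = 0xE.
C2: S = E(K, 0x2) = 0x9; 0x2 ⊕ 0x9 = 0xB.

C1 = 0xE, C2 = 0xB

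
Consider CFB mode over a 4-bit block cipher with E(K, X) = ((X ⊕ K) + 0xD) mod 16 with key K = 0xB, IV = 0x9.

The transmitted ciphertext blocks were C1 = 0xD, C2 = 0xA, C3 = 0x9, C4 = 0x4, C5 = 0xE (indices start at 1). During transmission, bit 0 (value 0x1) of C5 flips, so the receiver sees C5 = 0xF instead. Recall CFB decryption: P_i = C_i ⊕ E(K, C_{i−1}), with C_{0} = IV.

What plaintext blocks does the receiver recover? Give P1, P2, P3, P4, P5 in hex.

P1 = 0x2, P2 = 0x9, P3 = 0x7, P4 = 0xB, P5 = 0x3

Only C5 changed, to 0xF. In CFB, a change in C_i flips the same bit in P_i and garbles P_{i+1}. Decrypting the received ciphertext:
P1: E(K, 0x9) = 0xF; 0xD ⊕ 0xF = 0x2.
P2: E(K, 0xD) = 0x3; 0xA ⊕ 0x3 = 0x9.
P3: E(K, 0xA) = 0xE; 0x9 ⊕ 0xE = 0x7.
P4: E(K, 0x9) = 0xF; 0x4 ⊕ 0xF = 0xB.
P5: E(K, 0x4) = 0xC; 0xF ⊕ 0xC = 0x3.
Blocks that differ from the original plaintext: P5.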